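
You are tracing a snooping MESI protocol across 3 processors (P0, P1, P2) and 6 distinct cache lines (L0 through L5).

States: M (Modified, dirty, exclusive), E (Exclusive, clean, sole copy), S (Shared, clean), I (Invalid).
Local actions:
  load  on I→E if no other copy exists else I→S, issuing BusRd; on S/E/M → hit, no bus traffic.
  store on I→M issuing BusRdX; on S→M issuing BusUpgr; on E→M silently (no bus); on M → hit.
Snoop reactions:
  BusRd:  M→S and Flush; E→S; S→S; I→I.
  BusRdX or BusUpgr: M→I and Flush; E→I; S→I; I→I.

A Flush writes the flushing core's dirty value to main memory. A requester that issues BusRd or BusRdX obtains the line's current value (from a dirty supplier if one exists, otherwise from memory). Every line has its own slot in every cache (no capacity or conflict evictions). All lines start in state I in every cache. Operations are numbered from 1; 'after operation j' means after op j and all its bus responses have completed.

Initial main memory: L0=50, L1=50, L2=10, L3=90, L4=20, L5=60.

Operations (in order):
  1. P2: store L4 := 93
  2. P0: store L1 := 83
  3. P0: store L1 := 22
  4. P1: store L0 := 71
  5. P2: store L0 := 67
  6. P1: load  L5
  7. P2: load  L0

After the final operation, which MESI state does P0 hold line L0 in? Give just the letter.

1. P2: store L4 := 93  bus=[BusRdX]  L4: P0=I P1=I P2=M  mem[L4]=20
2. P0: store L1 := 83  bus=[BusRdX]  L1: P0=M P1=I P2=I  mem[L1]=50
3. P0: store L1 := 22  bus=[-]  L1: P0=M P1=I P2=I  mem[L1]=50
4. P1: store L0 := 71  bus=[BusRdX]  L0: P0=I P1=M P2=I  mem[L0]=50
5. P2: store L0 := 67  bus=[BusRdX,Flush]  L0: P0=I P1=I P2=M  mem[L0]=71
6. P1: load  L5  bus=[BusRd]  L5: P0=I P1=E P2=I  mem[L5]=60
7. P2: load  L0  bus=[-]  L0: P0=I P1=I P2=M  mem[L0]=71

state = I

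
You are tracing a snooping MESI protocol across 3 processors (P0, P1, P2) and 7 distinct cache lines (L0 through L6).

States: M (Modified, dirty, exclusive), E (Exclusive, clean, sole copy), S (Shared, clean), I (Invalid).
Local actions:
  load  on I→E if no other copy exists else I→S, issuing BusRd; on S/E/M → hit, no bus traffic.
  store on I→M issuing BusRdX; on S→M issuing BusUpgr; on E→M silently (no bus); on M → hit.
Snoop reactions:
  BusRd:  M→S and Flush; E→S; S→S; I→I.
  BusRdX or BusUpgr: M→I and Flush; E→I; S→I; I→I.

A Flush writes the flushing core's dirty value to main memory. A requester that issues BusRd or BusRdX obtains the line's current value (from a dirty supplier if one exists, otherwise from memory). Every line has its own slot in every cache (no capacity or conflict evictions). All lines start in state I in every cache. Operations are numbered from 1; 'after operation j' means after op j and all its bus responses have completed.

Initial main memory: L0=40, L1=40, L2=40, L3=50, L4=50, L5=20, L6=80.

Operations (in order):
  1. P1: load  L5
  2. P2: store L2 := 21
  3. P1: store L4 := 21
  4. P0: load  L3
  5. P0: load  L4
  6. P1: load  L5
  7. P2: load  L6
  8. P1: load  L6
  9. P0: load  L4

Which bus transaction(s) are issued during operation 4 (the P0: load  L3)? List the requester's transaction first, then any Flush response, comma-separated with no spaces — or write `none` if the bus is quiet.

bus = BusRd

  op1 P1: load  L5 → I/E/I on L5; bus BusRd; mem=20
  op2 P2: store L2 := 21 → I/I/M on L2; bus BusRdX; mem=40
  op3 P1: store L4 := 21 → I/M/I on L4; bus BusRdX; mem=50
  op4 P0: load  L3 → E/I/I on L3; bus BusRd; mem=50
  op5 P0: load  L4 → S/S/I on L4; bus BusRd Flush; mem=21
  op6 P1: load  L5 → I/E/I on L5; bus (none); mem=20
  op7 P2: load  L6 → I/I/E on L6; bus BusRd; mem=80
  op8 P1: load  L6 → I/S/S on L6; bus BusRd; mem=80
  op9 P0: load  L4 → S/S/I on L4; bus (none); mem=21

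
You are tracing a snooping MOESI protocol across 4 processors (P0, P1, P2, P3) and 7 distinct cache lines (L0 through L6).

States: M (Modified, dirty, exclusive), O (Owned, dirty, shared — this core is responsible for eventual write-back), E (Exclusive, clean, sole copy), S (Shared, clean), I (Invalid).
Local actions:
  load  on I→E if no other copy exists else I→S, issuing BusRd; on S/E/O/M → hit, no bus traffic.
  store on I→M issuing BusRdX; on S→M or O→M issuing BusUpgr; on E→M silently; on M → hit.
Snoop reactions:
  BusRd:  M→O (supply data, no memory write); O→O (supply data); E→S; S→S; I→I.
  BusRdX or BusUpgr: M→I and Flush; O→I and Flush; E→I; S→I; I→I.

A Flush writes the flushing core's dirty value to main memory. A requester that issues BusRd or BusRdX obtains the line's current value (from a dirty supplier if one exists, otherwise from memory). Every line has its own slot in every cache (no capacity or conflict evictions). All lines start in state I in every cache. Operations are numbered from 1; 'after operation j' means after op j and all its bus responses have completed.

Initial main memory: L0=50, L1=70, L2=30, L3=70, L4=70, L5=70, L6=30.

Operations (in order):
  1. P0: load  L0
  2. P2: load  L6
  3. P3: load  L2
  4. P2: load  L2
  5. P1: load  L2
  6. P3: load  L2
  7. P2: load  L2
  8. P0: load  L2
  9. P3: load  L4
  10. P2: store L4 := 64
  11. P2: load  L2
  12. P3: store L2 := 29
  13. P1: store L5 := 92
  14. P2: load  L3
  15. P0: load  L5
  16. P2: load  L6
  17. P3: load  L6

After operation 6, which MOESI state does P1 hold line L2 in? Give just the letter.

state = S

1. P0: load  L0  bus=[BusRd]  L0: P0=E P1=I P2=I P3=I  mem[L0]=50
2. P2: load  L6  bus=[BusRd]  L6: P0=I P1=I P2=E P3=I  mem[L6]=30
3. P3: load  L2  bus=[BusRd]  L2: P0=I P1=I P2=I P3=E  mem[L2]=30
4. P2: load  L2  bus=[BusRd]  L2: P0=I P1=I P2=S P3=S  mem[L2]=30
5. P1: load  L2  bus=[BusRd]  L2: P0=I P1=S P2=S P3=S  mem[L2]=30
6. P3: load  L2  bus=[-]  L2: P0=I P1=S P2=S P3=S  mem[L2]=30
7. P2: load  L2  bus=[-]  L2: P0=I P1=S P2=S P3=S  mem[L2]=30
8. P0: load  L2  bus=[BusRd]  L2: P0=S P1=S P2=S P3=S  mem[L2]=30
9. P3: load  L4  bus=[BusRd]  L4: P0=I P1=I P2=I P3=E  mem[L4]=70
10. P2: store L4 := 64  bus=[BusRdX]  L4: P0=I P1=I P2=M P3=I  mem[L4]=70
11. P2: load  L2  bus=[-]  L2: P0=S P1=S P2=S P3=S  mem[L2]=30
12. P3: store L2 := 29  bus=[BusUpgr]  L2: P0=I P1=I P2=I P3=M  mem[L2]=30
13. P1: store L5 := 92  bus=[BusRdX]  L5: P0=I P1=M P2=I P3=I  mem[L5]=70
14. P2: load  L3  bus=[BusRd]  L3: P0=I P1=I P2=E P3=I  mem[L3]=70
15. P0: load  L5  bus=[BusRd]  L5: P0=S P1=O P2=I P3=I  mem[L5]=70
16. P2: load  L6  bus=[-]  L6: P0=I P1=I P2=E P3=I  mem[L6]=30
17. P3: load  L6  bus=[BusRd]  L6: P0=I P1=I P2=S P3=S  mem[L6]=30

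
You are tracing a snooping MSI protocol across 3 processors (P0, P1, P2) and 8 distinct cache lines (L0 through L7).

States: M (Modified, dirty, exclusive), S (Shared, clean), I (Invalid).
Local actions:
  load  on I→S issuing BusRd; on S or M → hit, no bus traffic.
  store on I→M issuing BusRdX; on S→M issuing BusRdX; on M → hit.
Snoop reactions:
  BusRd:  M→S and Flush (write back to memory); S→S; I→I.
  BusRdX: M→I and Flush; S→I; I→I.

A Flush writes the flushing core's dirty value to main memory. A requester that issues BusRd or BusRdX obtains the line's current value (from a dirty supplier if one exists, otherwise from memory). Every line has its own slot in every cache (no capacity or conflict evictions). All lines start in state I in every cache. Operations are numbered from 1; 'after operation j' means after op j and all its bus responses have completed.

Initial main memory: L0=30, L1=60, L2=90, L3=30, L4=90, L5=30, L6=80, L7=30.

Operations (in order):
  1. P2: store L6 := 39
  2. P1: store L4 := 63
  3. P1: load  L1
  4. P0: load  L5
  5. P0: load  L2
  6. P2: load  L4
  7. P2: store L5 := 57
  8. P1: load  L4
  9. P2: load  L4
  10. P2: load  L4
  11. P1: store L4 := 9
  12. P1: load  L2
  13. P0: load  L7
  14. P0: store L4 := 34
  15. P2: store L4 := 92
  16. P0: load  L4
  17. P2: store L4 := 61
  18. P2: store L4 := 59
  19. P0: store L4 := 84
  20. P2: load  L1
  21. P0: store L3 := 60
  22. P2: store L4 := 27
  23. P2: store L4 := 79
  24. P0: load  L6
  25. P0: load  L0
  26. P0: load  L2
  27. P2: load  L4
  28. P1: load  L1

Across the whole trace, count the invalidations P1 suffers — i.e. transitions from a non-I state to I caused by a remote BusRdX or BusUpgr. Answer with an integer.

invalidations = 1

1. P2: store L6 := 39  bus=[BusRdX]  L6: P0=I P1=I P2=M  mem[L6]=80
2. P1: store L4 := 63  bus=[BusRdX]  L4: P0=I P1=M P2=I  mem[L4]=90
3. P1: load  L1  bus=[BusRd]  L1: P0=I P1=S P2=I  mem[L1]=60
4. P0: load  L5  bus=[BusRd]  L5: P0=S P1=I P2=I  mem[L5]=30
5. P0: load  L2  bus=[BusRd]  L2: P0=S P1=I P2=I  mem[L2]=90
6. P2: load  L4  bus=[BusRd,Flush]  L4: P0=I P1=S P2=S  mem[L4]=63
7. P2: store L5 := 57  bus=[BusRdX]  L5: P0=I P1=I P2=M  mem[L5]=30
8. P1: load  L4  bus=[-]  L4: P0=I P1=S P2=S  mem[L4]=63
9. P2: load  L4  bus=[-]  L4: P0=I P1=S P2=S  mem[L4]=63
10. P2: load  L4  bus=[-]  L4: P0=I P1=S P2=S  mem[L4]=63
11. P1: store L4 := 9  bus=[BusRdX]  L4: P0=I P1=M P2=I  mem[L4]=63
12. P1: load  L2  bus=[BusRd]  L2: P0=S P1=S P2=I  mem[L2]=90
13. P0: load  L7  bus=[BusRd]  L7: P0=S P1=I P2=I  mem[L7]=30
14. P0: store L4 := 34  bus=[BusRdX,Flush]  L4: P0=M P1=I P2=I  mem[L4]=9
15. P2: store L4 := 92  bus=[BusRdX,Flush]  L4: P0=I P1=I P2=M  mem[L4]=34
16. P0: load  L4  bus=[BusRd,Flush]  L4: P0=S P1=I P2=S  mem[L4]=92
17. P2: store L4 := 61  bus=[BusRdX]  L4: P0=I P1=I P2=M  mem[L4]=92
18. P2: store L4 := 59  bus=[-]  L4: P0=I P1=I P2=M  mem[L4]=92
19. P0: store L4 := 84  bus=[BusRdX,Flush]  L4: P0=M P1=I P2=I  mem[L4]=59
20. P2: load  L1  bus=[BusRd]  L1: P0=I P1=S P2=S  mem[L1]=60
21. P0: store L3 := 60  bus=[BusRdX]  L3: P0=M P1=I P2=I  mem[L3]=30
22. P2: store L4 := 27  bus=[BusRdX,Flush]  L4: P0=I P1=I P2=M  mem[L4]=84
23. P2: store L4 := 79  bus=[-]  L4: P0=I P1=I P2=M  mem[L4]=84
24. P0: load  L6  bus=[BusRd,Flush]  L6: P0=S P1=I P2=S  mem[L6]=39
25. P0: load  L0  bus=[BusRd]  L0: P0=S P1=I P2=I  mem[L0]=30
26. P0: load  L2  bus=[-]  L2: P0=S P1=S P2=I  mem[L2]=90
27. P2: load  L4  bus=[-]  L4: P0=I P1=I P2=M  mem[L4]=84
28. P1: load  L1  bus=[-]  L1: P0=I P1=S P2=S  mem[L1]=60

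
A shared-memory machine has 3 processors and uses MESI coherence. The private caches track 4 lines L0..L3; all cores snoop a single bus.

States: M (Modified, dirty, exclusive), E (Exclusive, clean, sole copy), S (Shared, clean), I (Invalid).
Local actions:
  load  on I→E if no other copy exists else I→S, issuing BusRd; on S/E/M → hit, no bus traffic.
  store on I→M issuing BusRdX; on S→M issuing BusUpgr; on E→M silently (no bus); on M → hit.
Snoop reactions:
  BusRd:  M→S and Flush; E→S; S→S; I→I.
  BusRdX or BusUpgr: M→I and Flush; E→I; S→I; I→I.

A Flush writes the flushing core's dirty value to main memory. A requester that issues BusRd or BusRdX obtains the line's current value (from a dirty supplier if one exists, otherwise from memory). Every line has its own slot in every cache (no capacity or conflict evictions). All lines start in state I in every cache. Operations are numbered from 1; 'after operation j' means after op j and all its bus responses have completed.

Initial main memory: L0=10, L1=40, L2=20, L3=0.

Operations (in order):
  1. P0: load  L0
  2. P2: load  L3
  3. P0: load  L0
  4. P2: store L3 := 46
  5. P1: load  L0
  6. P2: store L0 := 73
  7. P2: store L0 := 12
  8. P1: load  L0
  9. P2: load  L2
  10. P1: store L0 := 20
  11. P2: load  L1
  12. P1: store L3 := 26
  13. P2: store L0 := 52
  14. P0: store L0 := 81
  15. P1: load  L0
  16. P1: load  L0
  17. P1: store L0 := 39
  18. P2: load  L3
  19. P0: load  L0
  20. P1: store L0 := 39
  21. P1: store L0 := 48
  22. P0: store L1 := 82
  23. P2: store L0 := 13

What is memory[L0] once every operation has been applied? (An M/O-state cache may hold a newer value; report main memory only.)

[1] P0: load  L0 | P0:E(10), P1:I, P2:I | bus: BusRd
[2] P2: load  L3 | P0:I, P1:I, P2:E(0) | bus: BusRd
[3] P0: load  L0 | P0:E(10), P1:I, P2:I | bus: none
[4] P2: store L3 := 46 | P0:I, P1:I, P2:M(46) | bus: none
[5] P1: load  L0 | P0:S(10), P1:S(10), P2:I | bus: BusRd
[6] P2: store L0 := 73 | P0:I, P1:I, P2:M(73) | bus: BusRdX
[7] P2: store L0 := 12 | P0:I, P1:I, P2:M(12) | bus: none
[8] P1: load  L0 | P0:I, P1:S(12), P2:S(12) | bus: BusRd,Flush
[9] P2: load  L2 | P0:I, P1:I, P2:E(20) | bus: BusRd
[10] P1: store L0 := 20 | P0:I, P1:M(20), P2:I | bus: BusUpgr
[11] P2: load  L1 | P0:I, P1:I, P2:E(40) | bus: BusRd
[12] P1: store L3 := 26 | P0:I, P1:M(26), P2:I | bus: BusRdX,Flush
[13] P2: store L0 := 52 | P0:I, P1:I, P2:M(52) | bus: BusRdX,Flush
[14] P0: store L0 := 81 | P0:M(81), P1:I, P2:I | bus: BusRdX,Flush
[15] P1: load  L0 | P0:S(81), P1:S(81), P2:I | bus: BusRd,Flush
[16] P1: load  L0 | P0:S(81), P1:S(81), P2:I | bus: none
[17] P1: store L0 := 39 | P0:I, P1:M(39), P2:I | bus: BusUpgr
[18] P2: load  L3 | P0:I, P1:S(26), P2:S(26) | bus: BusRd,Flush
[19] P0: load  L0 | P0:S(39), P1:S(39), P2:I | bus: BusRd,Flush
[20] P1: store L0 := 39 | P0:I, P1:M(39), P2:I | bus: BusUpgr
[21] P1: store L0 := 48 | P0:I, P1:M(48), P2:I | bus: none
[22] P0: store L1 := 82 | P0:M(82), P1:I, P2:I | bus: BusRdX
[23] P2: store L0 := 13 | P0:I, P1:I, P2:M(13) | bus: BusRdX,Flush

memory[L0] = 48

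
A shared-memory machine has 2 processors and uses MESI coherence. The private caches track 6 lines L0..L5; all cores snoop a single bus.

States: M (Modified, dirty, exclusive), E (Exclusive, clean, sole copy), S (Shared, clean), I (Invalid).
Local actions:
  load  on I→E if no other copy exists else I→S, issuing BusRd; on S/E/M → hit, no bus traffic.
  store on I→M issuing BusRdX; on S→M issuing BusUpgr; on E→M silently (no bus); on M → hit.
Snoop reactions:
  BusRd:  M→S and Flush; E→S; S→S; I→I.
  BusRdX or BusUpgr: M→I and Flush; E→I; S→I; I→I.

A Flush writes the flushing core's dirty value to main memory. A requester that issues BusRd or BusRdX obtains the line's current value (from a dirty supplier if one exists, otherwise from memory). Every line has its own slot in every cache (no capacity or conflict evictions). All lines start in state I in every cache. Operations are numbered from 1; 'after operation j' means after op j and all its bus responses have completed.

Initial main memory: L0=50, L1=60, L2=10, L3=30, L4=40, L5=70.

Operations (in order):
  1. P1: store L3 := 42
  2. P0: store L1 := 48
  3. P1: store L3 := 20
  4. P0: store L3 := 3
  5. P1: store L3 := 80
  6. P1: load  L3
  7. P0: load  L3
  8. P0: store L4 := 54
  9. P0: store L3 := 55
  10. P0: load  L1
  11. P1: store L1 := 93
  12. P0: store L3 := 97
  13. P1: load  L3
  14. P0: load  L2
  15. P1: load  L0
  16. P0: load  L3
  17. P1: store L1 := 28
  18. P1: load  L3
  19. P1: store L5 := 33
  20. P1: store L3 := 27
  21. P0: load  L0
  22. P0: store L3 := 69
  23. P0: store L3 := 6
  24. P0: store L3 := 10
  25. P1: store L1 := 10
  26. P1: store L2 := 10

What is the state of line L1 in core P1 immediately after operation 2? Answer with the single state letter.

[1] P1: store L3 := 42 | P0:I, P1:M(42) | bus: BusRdX
[2] P0: store L1 := 48 | P0:M(48), P1:I | bus: BusRdX
[3] P1: store L3 := 20 | P0:I, P1:M(20) | bus: none
[4] P0: store L3 := 3 | P0:M(3), P1:I | bus: BusRdX,Flush
[5] P1: store L3 := 80 | P0:I, P1:M(80) | bus: BusRdX,Flush
[6] P1: load  L3 | P0:I, P1:M(80) | bus: none
[7] P0: load  L3 | P0:S(80), P1:S(80) | bus: BusRd,Flush
[8] P0: store L4 := 54 | P0:M(54), P1:I | bus: BusRdX
[9] P0: store L3 := 55 | P0:M(55), P1:I | bus: BusUpgr
[10] P0: load  L1 | P0:M(48), P1:I | bus: none
[11] P1: store L1 := 93 | P0:I, P1:M(93) | bus: BusRdX,Flush
[12] P0: store L3 := 97 | P0:M(97), P1:I | bus: none
[13] P1: load  L3 | P0:S(97), P1:S(97) | bus: BusRd,Flush
[14] P0: load  L2 | P0:E(10), P1:I | bus: BusRd
[15] P1: load  L0 | P0:I, P1:E(50) | bus: BusRd
[16] P0: load  L3 | P0:S(97), P1:S(97) | bus: none
[17] P1: store L1 := 28 | P0:I, P1:M(28) | bus: none
[18] P1: load  L3 | P0:S(97), P1:S(97) | bus: none
[19] P1: store L5 := 33 | P0:I, P1:M(33) | bus: BusRdX
[20] P1: store L3 := 27 | P0:I, P1:M(27) | bus: BusUpgr
[21] P0: load  L0 | P0:S(50), P1:S(50) | bus: BusRd
[22] P0: store L3 := 69 | P0:M(69), P1:I | bus: BusRdX,Flush
[23] P0: store L3 := 6 | P0:M(6), P1:I | bus: none
[24] P0: store L3 := 10 | P0:M(10), P1:I | bus: none
[25] P1: store L1 := 10 | P0:I, P1:M(10) | bus: none
[26] P1: store L2 := 10 | P0:I, P1:M(10) | bus: BusRdX

state = I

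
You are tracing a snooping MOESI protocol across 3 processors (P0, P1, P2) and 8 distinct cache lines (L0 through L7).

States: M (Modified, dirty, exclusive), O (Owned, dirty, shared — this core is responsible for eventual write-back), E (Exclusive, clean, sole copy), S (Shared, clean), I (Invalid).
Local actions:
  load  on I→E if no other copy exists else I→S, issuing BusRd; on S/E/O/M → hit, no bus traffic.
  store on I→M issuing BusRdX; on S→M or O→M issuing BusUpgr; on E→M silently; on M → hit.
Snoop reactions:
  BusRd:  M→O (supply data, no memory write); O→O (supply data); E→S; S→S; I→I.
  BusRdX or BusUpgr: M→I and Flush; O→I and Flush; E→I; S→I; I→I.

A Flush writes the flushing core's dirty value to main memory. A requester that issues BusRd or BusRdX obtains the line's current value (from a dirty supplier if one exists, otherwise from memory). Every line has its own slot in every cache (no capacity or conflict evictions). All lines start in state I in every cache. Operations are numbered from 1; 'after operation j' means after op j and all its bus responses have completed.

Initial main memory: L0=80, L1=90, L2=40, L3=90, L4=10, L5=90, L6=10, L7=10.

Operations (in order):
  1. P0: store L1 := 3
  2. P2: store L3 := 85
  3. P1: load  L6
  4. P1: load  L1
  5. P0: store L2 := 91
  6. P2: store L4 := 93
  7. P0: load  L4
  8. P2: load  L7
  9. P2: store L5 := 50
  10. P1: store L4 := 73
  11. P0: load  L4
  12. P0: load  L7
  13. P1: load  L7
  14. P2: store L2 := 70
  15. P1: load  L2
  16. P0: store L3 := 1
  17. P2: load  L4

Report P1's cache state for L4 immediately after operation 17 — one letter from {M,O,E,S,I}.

  op1 P0: store L1 := 3 → M/I/I on L1; bus BusRdX; mem=90
  op2 P2: store L3 := 85 → I/I/M on L3; bus BusRdX; mem=90
  op3 P1: load  L6 → I/E/I on L6; bus BusRd; mem=10
  op4 P1: load  L1 → O/S/I on L1; bus BusRd; mem=90
  op5 P0: store L2 := 91 → M/I/I on L2; bus BusRdX; mem=40
  op6 P2: store L4 := 93 → I/I/M on L4; bus BusRdX; mem=10
  op7 P0: load  L4 → S/I/O on L4; bus BusRd; mem=10
  op8 P2: load  L7 → I/I/E on L7; bus BusRd; mem=10
  op9 P2: store L5 := 50 → I/I/M on L5; bus BusRdX; mem=90
  op10 P1: store L4 := 73 → I/M/I on L4; bus BusRdX Flush; mem=93
  op11 P0: load  L4 → S/O/I on L4; bus BusRd; mem=93
  op12 P0: load  L7 → S/I/S on L7; bus BusRd; mem=10
  op13 P1: load  L7 → S/S/S on L7; bus BusRd; mem=10
  op14 P2: store L2 := 70 → I/I/M on L2; bus BusRdX Flush; mem=91
  op15 P1: load  L2 → I/S/O on L2; bus BusRd; mem=91
  op16 P0: store L3 := 1 → M/I/I on L3; bus BusRdX Flush; mem=85
  op17 P2: load  L4 → S/O/S on L4; bus BusRd; mem=93

state = O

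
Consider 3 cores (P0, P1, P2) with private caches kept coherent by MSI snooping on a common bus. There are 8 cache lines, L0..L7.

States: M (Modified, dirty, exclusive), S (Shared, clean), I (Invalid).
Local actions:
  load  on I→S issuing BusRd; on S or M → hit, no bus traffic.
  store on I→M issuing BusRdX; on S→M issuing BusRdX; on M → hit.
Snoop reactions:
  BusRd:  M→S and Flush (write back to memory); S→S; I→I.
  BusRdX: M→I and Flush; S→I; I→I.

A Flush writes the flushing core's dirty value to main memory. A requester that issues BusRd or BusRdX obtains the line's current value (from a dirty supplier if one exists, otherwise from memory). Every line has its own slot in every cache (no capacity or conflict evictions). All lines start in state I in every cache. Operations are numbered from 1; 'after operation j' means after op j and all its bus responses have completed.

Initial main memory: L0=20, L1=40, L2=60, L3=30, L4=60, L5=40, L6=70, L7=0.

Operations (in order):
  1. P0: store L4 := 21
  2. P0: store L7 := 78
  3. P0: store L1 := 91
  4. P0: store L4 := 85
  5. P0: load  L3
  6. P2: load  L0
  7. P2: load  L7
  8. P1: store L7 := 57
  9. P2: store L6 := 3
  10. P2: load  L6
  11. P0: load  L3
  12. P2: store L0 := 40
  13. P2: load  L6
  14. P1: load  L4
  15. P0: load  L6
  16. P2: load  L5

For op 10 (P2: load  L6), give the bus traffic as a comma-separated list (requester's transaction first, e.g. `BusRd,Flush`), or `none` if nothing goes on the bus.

bus = none

[1] P0: store L4 := 21 | P0:M(21), P1:I, P2:I | bus: BusRdX
[2] P0: store L7 := 78 | P0:M(78), P1:I, P2:I | bus: BusRdX
[3] P0: store L1 := 91 | P0:M(91), P1:I, P2:I | bus: BusRdX
[4] P0: store L4 := 85 | P0:M(85), P1:I, P2:I | bus: none
[5] P0: load  L3 | P0:S(30), P1:I, P2:I | bus: BusRd
[6] P2: load  L0 | P0:I, P1:I, P2:S(20) | bus: BusRd
[7] P2: load  L7 | P0:S(78), P1:I, P2:S(78) | bus: BusRd,Flush
[8] P1: store L7 := 57 | P0:I, P1:M(57), P2:I | bus: BusRdX
[9] P2: store L6 := 3 | P0:I, P1:I, P2:M(3) | bus: BusRdX
[10] P2: load  L6 | P0:I, P1:I, P2:M(3) | bus: none
[11] P0: load  L3 | P0:S(30), P1:I, P2:I | bus: none
[12] P2: store L0 := 40 | P0:I, P1:I, P2:M(40) | bus: BusRdX
[13] P2: load  L6 | P0:I, P1:I, P2:M(3) | bus: none
[14] P1: load  L4 | P0:S(85), P1:S(85), P2:I | bus: BusRd,Flush
[15] P0: load  L6 | P0:S(3), P1:I, P2:S(3) | bus: BusRd,Flush
[16] P2: load  L5 | P0:I, P1:I, P2:S(40) | bus: BusRd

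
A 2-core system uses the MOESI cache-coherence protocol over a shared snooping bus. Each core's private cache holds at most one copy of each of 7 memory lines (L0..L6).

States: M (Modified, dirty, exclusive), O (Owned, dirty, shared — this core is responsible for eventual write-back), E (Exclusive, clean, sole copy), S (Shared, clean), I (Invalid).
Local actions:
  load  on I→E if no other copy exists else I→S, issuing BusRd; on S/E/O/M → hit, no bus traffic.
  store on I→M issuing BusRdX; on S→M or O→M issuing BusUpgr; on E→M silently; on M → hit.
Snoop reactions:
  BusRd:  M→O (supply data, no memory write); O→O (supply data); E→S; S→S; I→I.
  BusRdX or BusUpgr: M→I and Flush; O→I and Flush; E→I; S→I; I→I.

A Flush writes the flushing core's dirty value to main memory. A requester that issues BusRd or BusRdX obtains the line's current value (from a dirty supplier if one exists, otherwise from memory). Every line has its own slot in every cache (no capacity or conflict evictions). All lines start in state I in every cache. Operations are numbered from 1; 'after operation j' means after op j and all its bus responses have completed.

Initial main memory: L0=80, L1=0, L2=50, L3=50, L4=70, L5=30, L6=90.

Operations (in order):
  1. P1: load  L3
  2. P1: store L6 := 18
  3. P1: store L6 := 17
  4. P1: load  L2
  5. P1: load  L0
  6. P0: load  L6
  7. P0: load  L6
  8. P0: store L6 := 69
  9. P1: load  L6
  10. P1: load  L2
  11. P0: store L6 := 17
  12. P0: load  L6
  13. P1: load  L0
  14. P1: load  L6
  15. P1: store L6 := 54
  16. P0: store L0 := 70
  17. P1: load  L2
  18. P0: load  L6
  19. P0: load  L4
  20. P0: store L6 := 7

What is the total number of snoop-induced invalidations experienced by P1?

1. P1: load  L3  bus=[BusRd]  L3: P0=I P1=E  mem[L3]=50
2. P1: store L6 := 18  bus=[BusRdX]  L6: P0=I P1=M  mem[L6]=90
3. P1: store L6 := 17  bus=[-]  L6: P0=I P1=M  mem[L6]=90
4. P1: load  L2  bus=[BusRd]  L2: P0=I P1=E  mem[L2]=50
5. P1: load  L0  bus=[BusRd]  L0: P0=I P1=E  mem[L0]=80
6. P0: load  L6  bus=[BusRd]  L6: P0=S P1=O  mem[L6]=90
7. P0: load  L6  bus=[-]  L6: P0=S P1=O  mem[L6]=90
8. P0: store L6 := 69  bus=[BusUpgr,Flush]  L6: P0=M P1=I  mem[L6]=17
9. P1: load  L6  bus=[BusRd]  L6: P0=O P1=S  mem[L6]=17
10. P1: load  L2  bus=[-]  L2: P0=I P1=E  mem[L2]=50
11. P0: store L6 := 17  bus=[BusUpgr]  L6: P0=M P1=I  mem[L6]=17
12. P0: load  L6  bus=[-]  L6: P0=M P1=I  mem[L6]=17
13. P1: load  L0  bus=[-]  L0: P0=I P1=E  mem[L0]=80
14. P1: load  L6  bus=[BusRd]  L6: P0=O P1=S  mem[L6]=17
15. P1: store L6 := 54  bus=[BusUpgr,Flush]  L6: P0=I P1=M  mem[L6]=17
16. P0: store L0 := 70  bus=[BusRdX]  L0: P0=M P1=I  mem[L0]=80
17. P1: load  L2  bus=[-]  L2: P0=I P1=E  mem[L2]=50
18. P0: load  L6  bus=[BusRd]  L6: P0=S P1=O  mem[L6]=17
19. P0: load  L4  bus=[BusRd]  L4: P0=E P1=I  mem[L4]=70
20. P0: store L6 := 7  bus=[BusUpgr,Flush]  L6: P0=M P1=I  mem[L6]=54

invalidations = 4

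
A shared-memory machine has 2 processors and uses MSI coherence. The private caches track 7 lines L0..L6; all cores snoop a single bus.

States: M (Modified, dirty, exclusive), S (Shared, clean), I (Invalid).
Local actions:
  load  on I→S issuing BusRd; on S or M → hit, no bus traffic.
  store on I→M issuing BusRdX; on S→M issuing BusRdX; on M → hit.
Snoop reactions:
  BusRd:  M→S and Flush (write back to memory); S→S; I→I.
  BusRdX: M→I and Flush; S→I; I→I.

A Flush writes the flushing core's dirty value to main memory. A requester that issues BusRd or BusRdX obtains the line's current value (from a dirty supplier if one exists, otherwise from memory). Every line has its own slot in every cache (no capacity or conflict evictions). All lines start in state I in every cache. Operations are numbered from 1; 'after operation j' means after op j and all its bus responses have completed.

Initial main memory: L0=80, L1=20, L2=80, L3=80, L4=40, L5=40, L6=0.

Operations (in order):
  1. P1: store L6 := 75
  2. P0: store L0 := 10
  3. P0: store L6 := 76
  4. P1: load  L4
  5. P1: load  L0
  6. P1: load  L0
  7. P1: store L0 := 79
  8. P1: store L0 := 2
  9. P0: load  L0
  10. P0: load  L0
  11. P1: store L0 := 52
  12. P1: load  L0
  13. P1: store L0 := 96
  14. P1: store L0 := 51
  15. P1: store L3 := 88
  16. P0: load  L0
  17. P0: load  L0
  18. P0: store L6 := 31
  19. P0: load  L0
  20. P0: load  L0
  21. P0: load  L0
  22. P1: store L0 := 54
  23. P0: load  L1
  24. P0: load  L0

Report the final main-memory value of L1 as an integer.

step 1: P1: store L6 := 75  ⟶  IM  (L6)  txn=BusRdX  M[L6]=0
step 2: P0: store L0 := 10  ⟶  MI  (L0)  txn=BusRdX  M[L0]=80
step 3: P0: store L6 := 76  ⟶  MI  (L6)  txn=BusRdX+Flush  M[L6]=75
step 4: P1: load  L4  ⟶  IS  (L4)  txn=BusRd  M[L4]=40
step 5: P1: load  L0  ⟶  SS  (L0)  txn=BusRd+Flush  M[L0]=10
step 6: P1: load  L0  ⟶  SS  (L0)  txn=∅  M[L0]=10
step 7: P1: store L0 := 79  ⟶  IM  (L0)  txn=BusRdX  M[L0]=10
step 8: P1: store L0 := 2  ⟶  IM  (L0)  txn=∅  M[L0]=10
step 9: P0: load  L0  ⟶  SS  (L0)  txn=BusRd+Flush  M[L0]=2
step 10: P0: load  L0  ⟶  SS  (L0)  txn=∅  M[L0]=2
step 11: P1: store L0 := 52  ⟶  IM  (L0)  txn=BusRdX  M[L0]=2
step 12: P1: load  L0  ⟶  IM  (L0)  txn=∅  M[L0]=2
step 13: P1: store L0 := 96  ⟶  IM  (L0)  txn=∅  M[L0]=2
step 14: P1: store L0 := 51  ⟶  IM  (L0)  txn=∅  M[L0]=2
step 15: P1: store L3 := 88  ⟶  IM  (L3)  txn=BusRdX  M[L3]=80
step 16: P0: load  L0  ⟶  SS  (L0)  txn=BusRd+Flush  M[L0]=51
step 17: P0: load  L0  ⟶  SS  (L0)  txn=∅  M[L0]=51
step 18: P0: store L6 := 31  ⟶  MI  (L6)  txn=∅  M[L6]=75
step 19: P0: load  L0  ⟶  SS  (L0)  txn=∅  M[L0]=51
step 20: P0: load  L0  ⟶  SS  (L0)  txn=∅  M[L0]=51
step 21: P0: load  L0  ⟶  SS  (L0)  txn=∅  M[L0]=51
step 22: P1: store L0 := 54  ⟶  IM  (L0)  txn=BusRdX  M[L0]=51
step 23: P0: load  L1  ⟶  SI  (L1)  txn=BusRd  M[L1]=20
step 24: P0: load  L0  ⟶  SS  (L0)  txn=BusRd+Flush  M[L0]=54

memory[L1] = 20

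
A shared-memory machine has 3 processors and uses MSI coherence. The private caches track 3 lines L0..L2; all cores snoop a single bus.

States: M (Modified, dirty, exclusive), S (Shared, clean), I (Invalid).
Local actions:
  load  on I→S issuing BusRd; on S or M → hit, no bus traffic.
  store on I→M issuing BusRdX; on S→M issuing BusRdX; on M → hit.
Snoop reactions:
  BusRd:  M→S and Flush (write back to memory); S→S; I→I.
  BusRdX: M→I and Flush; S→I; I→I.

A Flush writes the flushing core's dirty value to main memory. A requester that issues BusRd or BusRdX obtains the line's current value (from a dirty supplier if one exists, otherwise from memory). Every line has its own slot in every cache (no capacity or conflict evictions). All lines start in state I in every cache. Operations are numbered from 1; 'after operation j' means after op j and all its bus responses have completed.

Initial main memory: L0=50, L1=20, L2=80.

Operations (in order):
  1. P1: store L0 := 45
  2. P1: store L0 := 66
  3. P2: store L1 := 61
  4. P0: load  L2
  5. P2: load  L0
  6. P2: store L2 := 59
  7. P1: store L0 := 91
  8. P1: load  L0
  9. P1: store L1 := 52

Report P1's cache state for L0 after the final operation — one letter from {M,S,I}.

[1] P1: store L0 := 45 | P0:I, P1:M(45), P2:I | bus: BusRdX
[2] P1: store L0 := 66 | P0:I, P1:M(66), P2:I | bus: none
[3] P2: store L1 := 61 | P0:I, P1:I, P2:M(61) | bus: BusRdX
[4] P0: load  L2 | P0:S(80), P1:I, P2:I | bus: BusRd
[5] P2: load  L0 | P0:I, P1:S(66), P2:S(66) | bus: BusRd,Flush
[6] P2: store L2 := 59 | P0:I, P1:I, P2:M(59) | bus: BusRdX
[7] P1: store L0 := 91 | P0:I, P1:M(91), P2:I | bus: BusRdX
[8] P1: load  L0 | P0:I, P1:M(91), P2:I | bus: none
[9] P1: store L1 := 52 | P0:I, P1:M(52), P2:I | bus: BusRdX,Flush

state = M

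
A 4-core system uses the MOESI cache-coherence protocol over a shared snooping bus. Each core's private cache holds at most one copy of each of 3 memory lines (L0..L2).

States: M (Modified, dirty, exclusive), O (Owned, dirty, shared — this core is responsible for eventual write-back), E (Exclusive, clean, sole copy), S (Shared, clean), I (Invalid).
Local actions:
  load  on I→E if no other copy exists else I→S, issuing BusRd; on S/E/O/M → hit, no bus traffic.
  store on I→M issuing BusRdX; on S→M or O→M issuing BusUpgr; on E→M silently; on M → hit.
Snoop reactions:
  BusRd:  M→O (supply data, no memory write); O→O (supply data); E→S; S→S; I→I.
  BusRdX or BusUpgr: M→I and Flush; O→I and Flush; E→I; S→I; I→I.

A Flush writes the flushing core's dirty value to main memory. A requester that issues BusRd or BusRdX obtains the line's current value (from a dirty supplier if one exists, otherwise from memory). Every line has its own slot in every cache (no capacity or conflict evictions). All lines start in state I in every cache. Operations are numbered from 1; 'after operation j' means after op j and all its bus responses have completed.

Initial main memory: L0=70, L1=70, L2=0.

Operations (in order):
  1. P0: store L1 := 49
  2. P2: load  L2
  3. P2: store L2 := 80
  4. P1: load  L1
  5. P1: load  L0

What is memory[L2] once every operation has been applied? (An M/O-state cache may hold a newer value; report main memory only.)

  op1 P0: store L1 := 49 → M/I/I/I on L1; bus BusRdX; mem=70
  op2 P2: load  L2 → I/I/E/I on L2; bus BusRd; mem=0
  op3 P2: store L2 := 80 → I/I/M/I on L2; bus (none); mem=0
  op4 P1: load  L1 → O/S/I/I on L1; bus BusRd; mem=70
  op5 P1: load  L0 → I/E/I/I on L0; bus BusRd; mem=70

memory[L2] = 0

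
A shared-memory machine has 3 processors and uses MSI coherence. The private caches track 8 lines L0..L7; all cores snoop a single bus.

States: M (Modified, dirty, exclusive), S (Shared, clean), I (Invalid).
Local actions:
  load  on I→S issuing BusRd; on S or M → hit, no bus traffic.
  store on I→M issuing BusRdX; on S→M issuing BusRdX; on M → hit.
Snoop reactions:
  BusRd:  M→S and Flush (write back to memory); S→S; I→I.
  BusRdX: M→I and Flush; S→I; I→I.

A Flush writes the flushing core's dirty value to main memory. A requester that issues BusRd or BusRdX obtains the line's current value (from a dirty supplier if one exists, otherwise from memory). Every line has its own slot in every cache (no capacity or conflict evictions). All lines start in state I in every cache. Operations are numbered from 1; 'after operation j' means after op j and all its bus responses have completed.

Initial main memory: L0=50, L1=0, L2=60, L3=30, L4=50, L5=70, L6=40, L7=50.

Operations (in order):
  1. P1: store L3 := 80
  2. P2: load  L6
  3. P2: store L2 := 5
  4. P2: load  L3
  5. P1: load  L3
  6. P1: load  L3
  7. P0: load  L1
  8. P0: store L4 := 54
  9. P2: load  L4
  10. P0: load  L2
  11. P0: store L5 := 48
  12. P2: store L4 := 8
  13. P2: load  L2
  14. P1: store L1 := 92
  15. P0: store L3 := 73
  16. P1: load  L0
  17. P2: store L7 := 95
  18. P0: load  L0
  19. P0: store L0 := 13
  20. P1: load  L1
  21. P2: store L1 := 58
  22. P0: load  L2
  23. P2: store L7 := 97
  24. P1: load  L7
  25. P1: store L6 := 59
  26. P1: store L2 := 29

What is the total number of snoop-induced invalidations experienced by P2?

[1] P1: store L3 := 80 | P0:I, P1:M(80), P2:I | bus: BusRdX
[2] P2: load  L6 | P0:I, P1:I, P2:S(40) | bus: BusRd
[3] P2: store L2 := 5 | P0:I, P1:I, P2:M(5) | bus: BusRdX
[4] P2: load  L3 | P0:I, P1:S(80), P2:S(80) | bus: BusRd,Flush
[5] P1: load  L3 | P0:I, P1:S(80), P2:S(80) | bus: none
[6] P1: load  L3 | P0:I, P1:S(80), P2:S(80) | bus: none
[7] P0: load  L1 | P0:S(0), P1:I, P2:I | bus: BusRd
[8] P0: store L4 := 54 | P0:M(54), P1:I, P2:I | bus: BusRdX
[9] P2: load  L4 | P0:S(54), P1:I, P2:S(54) | bus: BusRd,Flush
[10] P0: load  L2 | P0:S(5), P1:I, P2:S(5) | bus: BusRd,Flush
[11] P0: store L5 := 48 | P0:M(48), P1:I, P2:I | bus: BusRdX
[12] P2: store L4 := 8 | P0:I, P1:I, P2:M(8) | bus: BusRdX
[13] P2: load  L2 | P0:S(5), P1:I, P2:S(5) | bus: none
[14] P1: store L1 := 92 | P0:I, P1:M(92), P2:I | bus: BusRdX
[15] P0: store L3 := 73 | P0:M(73), P1:I, P2:I | bus: BusRdX
[16] P1: load  L0 | P0:I, P1:S(50), P2:I | bus: BusRd
[17] P2: store L7 := 95 | P0:I, P1:I, P2:M(95) | bus: BusRdX
[18] P0: load  L0 | P0:S(50), P1:S(50), P2:I | bus: BusRd
[19] P0: store L0 := 13 | P0:M(13), P1:I, P2:I | bus: BusRdX
[20] P1: load  L1 | P0:I, P1:M(92), P2:I | bus: none
[21] P2: store L1 := 58 | P0:I, P1:I, P2:M(58) | bus: BusRdX,Flush
[22] P0: load  L2 | P0:S(5), P1:I, P2:S(5) | bus: none
[23] P2: store L7 := 97 | P0:I, P1:I, P2:M(97) | bus: none
[24] P1: load  L7 | P0:I, P1:S(97), P2:S(97) | bus: BusRd,Flush
[25] P1: store L6 := 59 | P0:I, P1:M(59), P2:I | bus: BusRdX
[26] P1: store L2 := 29 | P0:I, P1:M(29), P2:I | bus: BusRdX

invalidations = 3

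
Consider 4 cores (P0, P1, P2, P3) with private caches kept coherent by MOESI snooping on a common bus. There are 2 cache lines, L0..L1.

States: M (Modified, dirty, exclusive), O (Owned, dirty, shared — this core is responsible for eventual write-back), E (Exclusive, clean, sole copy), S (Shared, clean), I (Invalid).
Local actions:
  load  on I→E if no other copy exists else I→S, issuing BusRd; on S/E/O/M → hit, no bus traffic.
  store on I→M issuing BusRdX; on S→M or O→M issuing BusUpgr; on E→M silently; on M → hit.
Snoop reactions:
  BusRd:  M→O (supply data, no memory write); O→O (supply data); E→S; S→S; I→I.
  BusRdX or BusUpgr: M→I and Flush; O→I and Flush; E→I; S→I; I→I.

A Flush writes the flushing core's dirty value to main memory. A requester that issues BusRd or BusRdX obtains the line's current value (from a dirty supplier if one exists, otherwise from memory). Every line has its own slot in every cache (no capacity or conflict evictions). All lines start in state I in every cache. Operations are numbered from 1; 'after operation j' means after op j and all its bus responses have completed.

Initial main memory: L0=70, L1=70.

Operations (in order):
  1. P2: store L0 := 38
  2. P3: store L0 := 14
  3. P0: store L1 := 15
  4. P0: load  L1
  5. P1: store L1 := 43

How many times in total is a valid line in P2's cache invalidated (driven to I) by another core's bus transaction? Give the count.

step 1: P2: store L0 := 38  ⟶  IIMI  (L0)  txn=BusRdX  M[L0]=70
step 2: P3: store L0 := 14  ⟶  IIIM  (L0)  txn=BusRdX+Flush  M[L0]=38
step 3: P0: store L1 := 15  ⟶  MIII  (L1)  txn=BusRdX  M[L1]=70
step 4: P0: load  L1  ⟶  MIII  (L1)  txn=∅  M[L1]=70
step 5: P1: store L1 := 43  ⟶  IMII  (L1)  txn=BusRdX+Flush  M[L1]=15

invalidations = 1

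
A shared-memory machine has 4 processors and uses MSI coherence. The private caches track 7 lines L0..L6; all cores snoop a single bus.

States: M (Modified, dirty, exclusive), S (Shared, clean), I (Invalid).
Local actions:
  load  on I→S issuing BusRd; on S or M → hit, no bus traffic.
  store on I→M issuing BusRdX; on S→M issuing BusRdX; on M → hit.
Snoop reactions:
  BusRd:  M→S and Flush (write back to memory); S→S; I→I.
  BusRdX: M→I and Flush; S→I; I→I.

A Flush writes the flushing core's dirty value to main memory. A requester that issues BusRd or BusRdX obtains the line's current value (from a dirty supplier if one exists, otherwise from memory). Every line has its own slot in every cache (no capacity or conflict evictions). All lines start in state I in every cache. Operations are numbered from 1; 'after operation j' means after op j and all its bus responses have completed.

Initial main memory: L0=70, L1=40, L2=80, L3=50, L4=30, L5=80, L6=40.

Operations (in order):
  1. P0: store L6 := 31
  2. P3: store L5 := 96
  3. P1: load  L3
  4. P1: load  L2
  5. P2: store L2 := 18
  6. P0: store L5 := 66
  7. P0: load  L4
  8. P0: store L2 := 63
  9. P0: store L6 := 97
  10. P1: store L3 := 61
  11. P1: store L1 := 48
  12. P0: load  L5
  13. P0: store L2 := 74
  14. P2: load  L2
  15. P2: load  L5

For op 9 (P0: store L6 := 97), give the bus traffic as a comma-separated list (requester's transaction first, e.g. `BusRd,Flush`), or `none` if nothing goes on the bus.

bus = none

  op1 P0: store L6 := 31 → M/I/I/I on L6; bus BusRdX; mem=40
  op2 P3: store L5 := 96 → I/I/I/M on L5; bus BusRdX; mem=80
  op3 P1: load  L3 → I/S/I/I on L3; bus BusRd; mem=50
  op4 P1: load  L2 → I/S/I/I on L2; bus BusRd; mem=80
  op5 P2: store L2 := 18 → I/I/M/I on L2; bus BusRdX; mem=80
  op6 P0: store L5 := 66 → M/I/I/I on L5; bus BusRdX Flush; mem=96
  op7 P0: load  L4 → S/I/I/I on L4; bus BusRd; mem=30
  op8 P0: store L2 := 63 → M/I/I/I on L2; bus BusRdX Flush; mem=18
  op9 P0: store L6 := 97 → M/I/I/I on L6; bus (none); mem=40
  op10 P1: store L3 := 61 → I/M/I/I on L3; bus BusRdX; mem=50
  op11 P1: store L1 := 48 → I/M/I/I on L1; bus BusRdX; mem=40
  op12 P0: load  L5 → M/I/I/I on L5; bus (none); mem=96
  op13 P0: store L2 := 74 → M/I/I/I on L2; bus (none); mem=18
  op14 P2: load  L2 → S/I/S/I on L2; bus BusRd Flush; mem=74
  op15 P2: load  L5 → S/I/S/I on L5; bus BusRd Flush; mem=66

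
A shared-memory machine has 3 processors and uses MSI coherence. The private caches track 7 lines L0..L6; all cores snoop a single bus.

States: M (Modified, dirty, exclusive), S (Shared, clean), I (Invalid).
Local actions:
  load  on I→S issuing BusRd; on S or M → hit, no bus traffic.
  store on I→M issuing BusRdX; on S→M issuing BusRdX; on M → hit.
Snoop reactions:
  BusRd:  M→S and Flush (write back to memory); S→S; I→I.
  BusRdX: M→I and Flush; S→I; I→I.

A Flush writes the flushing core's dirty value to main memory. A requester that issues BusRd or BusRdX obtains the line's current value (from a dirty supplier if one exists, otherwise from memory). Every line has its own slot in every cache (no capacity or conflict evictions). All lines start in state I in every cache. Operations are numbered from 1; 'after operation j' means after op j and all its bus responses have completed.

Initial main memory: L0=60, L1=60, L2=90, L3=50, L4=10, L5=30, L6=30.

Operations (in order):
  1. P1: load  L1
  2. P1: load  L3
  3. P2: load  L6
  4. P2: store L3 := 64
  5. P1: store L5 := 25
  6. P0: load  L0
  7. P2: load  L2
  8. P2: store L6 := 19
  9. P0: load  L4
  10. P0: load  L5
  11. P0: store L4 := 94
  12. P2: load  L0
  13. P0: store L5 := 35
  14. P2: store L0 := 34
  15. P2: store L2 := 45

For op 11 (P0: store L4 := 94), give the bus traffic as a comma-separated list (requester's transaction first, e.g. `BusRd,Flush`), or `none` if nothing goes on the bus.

  op1 P1: load  L1 → I/S/I on L1; bus BusRd; mem=60
  op2 P1: load  L3 → I/S/I on L3; bus BusRd; mem=50
  op3 P2: load  L6 → I/I/S on L6; bus BusRd; mem=30
  op4 P2: store L3 := 64 → I/I/M on L3; bus BusRdX; mem=50
  op5 P1: store L5 := 25 → I/M/I on L5; bus BusRdX; mem=30
  op6 P0: load  L0 → S/I/I on L0; bus BusRd; mem=60
  op7 P2: load  L2 → I/I/S on L2; bus BusRd; mem=90
  op8 P2: store L6 := 19 → I/I/M on L6; bus BusRdX; mem=30
  op9 P0: load  L4 → S/I/I on L4; bus BusRd; mem=10
  op10 P0: load  L5 → S/S/I on L5; bus BusRd Flush; mem=25
  op11 P0: store L4 := 94 → M/I/I on L4; bus BusRdX; mem=10
  op12 P2: load  L0 → S/I/S on L0; bus BusRd; mem=60
  op13 P0: store L5 := 35 → M/I/I on L5; bus BusRdX; mem=25
  op14 P2: store L0 := 34 → I/I/M on L0; bus BusRdX; mem=60
  op15 P2: store L2 := 45 → I/I/M on L2; bus BusRdX; mem=90

bus = BusRdX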